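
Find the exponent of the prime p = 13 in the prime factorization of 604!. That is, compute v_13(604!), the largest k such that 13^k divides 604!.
v_13(604!) = 49

Legendre's formula: v_p(n!) = Σ_{k ≥ 1} ⌊n / p^k⌋. For p = 13, n = 604, the terms are:
  ⌊604/13^1⌋ = ⌊604/13⌋ = 46
  ⌊604/13^2⌋ = ⌊604/169⌋ = 3
(the next term ⌊604/13^3⌋ = 0, terminating the sum). Summing: v_13(604!) = 46 + 3 = 49.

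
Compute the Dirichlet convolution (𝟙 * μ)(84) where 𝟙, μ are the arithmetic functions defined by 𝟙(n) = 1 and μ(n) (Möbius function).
(𝟙 * μ)(84) = 0

Divisors of 84: [1, 2, 3, 4, 6, 7, 12, 14, 21, 28, 42, 84]. For each d | 84:
  d = 1: 𝟙(1) · μ(84/1) = 1 · 0 = 0
  d = 2: 𝟙(2) · μ(84/2) = 1 · -1 = -1
  d = 3: 𝟙(3) · μ(84/3) = 1 · 0 = 0
  d = 4: 𝟙(4) · μ(84/4) = 1 · 1 = 1
  d = 6: 𝟙(6) · μ(84/6) = 1 · 1 = 1
  d = 7: 𝟙(7) · μ(84/7) = 1 · 0 = 0
  d = 12: 𝟙(12) · μ(84/12) = 1 · -1 = -1
  d = 14: 𝟙(14) · μ(84/14) = 1 · 1 = 1
  d = 21: 𝟙(21) · μ(84/21) = 1 · 0 = 0
  d = 28: 𝟙(28) · μ(84/28) = 1 · -1 = -1
  d = 42: 𝟙(42) · μ(84/42) = 1 · -1 = -1
  d = 84: 𝟙(84) · μ(84/84) = 1 · 1 = 1
Summing: (𝟙 * μ)(84) = 0 + -1 + 0 + 1 + 1 + 0 + -1 + 1 + 0 + -1 + -1 + 1 = 0.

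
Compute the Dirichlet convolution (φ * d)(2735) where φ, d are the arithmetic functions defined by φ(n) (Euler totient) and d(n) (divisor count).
(φ * d)(2735) = 3288

Divisors of 2735: [1, 5, 547, 2735]. For each d | 2735:
  d = 1: φ(1) · d(2735/1) = 1 · 4 = 4
  d = 5: φ(5) · d(2735/5) = 4 · 2 = 8
  d = 547: φ(547) · d(2735/547) = 546 · 2 = 1092
  d = 2735: φ(2735) · d(2735/2735) = 2184 · 1 = 2184
Summing: (φ * d)(2735) = 4 + 8 + 1092 + 2184 = 3288.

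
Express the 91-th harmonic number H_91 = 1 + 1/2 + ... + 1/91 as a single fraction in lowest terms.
H_91 = 3661081314759399341652108474601318124261/718766754945489455304472257065075294400

Direct summation: H_91 = 1 + 1/2 + ... + 1/91. The least common denominator is lcm(1, ..., 91) = 718766754945489455304472257065075294400; over this denominator the numerator is 718766754945489455304472257065075294400 + 359383377472744727652236128532537647200 + 239588918315163151768157419021691764800 + 179691688736372363826118064266268823600 + 143753350989097891060894451413015058880 + 119794459157581575884078709510845882400 + 102680964992212779329210322437867899200 + 89845844368186181913059032133134411800 + 79862972771721050589385806340563921600 + 71876675494548945530447225706507529440 + 65342432267771768664042932460461390400 + 59897229578790787942039354755422941200 + 55289750380422265792651712081928868800 + 51340482496106389664605161218933949600 + 47917783663032630353631483804338352960 + 44922922184093090956529516066567205900 + 42280397349734673841439544533239723200 + 39931486385860525294692903170281960800 + 37829829207657339752866960898161857600 + 35938337747274472765223612853253764720 + 34226988330737593109736774145955966400 + 32671216133885884332021466230230695200 + 31250728475890845882803141611525012800 + 29948614789395393971019677377711470600 + 28750670197819578212178890282603011776 + 27644875190211132896325856040964434400 + 26620990923907016863128602113521307200 + 25670241248053194832302580609466974800 + 24785060515361705355326629553968113600 + 23958891831516315176815741902169176480 + 23186024353080305009821685711776622400 + 22461461092046545478264758033283602950 + 21780810755923922888014310820153796800 + 21140198674867336920719772266619861600 + 20536192998442555865842064487573579840 + 19965743192930262647346451585140980400 + 19426128512040255548769520461218251200 + 18914914603828669876433480449080928800 + 18429916793474088597550570693976289600 + 17969168873637236382611806426626882360 + 17530896462085108665962737977196958400 + 17113494165368796554868387072977983200 + 16715505928964871053592378071280820800 + 16335608066942942166010733115115347600 + 15972594554344210117877161268112784320 + 15625364237945422941401570805762506400 + 15292909679691265006478133129044155200 + 14974307394697696985509838688855735300 + 14668709284601825618458617491123985600 + 14375335098909789106089445141301505888 + 14093465783244891280479848177746574400 + 13822437595105566448162928020482217200 + 13561636885763951986876835038963684800 + 13310495461953508431564301056760653600 + 13068486453554353732808586492092278080 + 12835120624026597416151290304733487400 + 12609943069219113250955653632720619200 + 12392530257680852677663314776984056800 + 12182487371957448394991055204492801600 + 11979445915758157588407870951084588240 + 11783061556483433693515938640411070400 + 11593012176540152504910842855888311200 + 11408996110245864369912258048651988800 + 11230730546023272739132379016641801475 + 11057950076084453158530342416385773760 + 10890405377961961444007155410076898400 + 10727862014111782914992123239777243200 + 10570099337433668460359886133309930800 + 10416909491963615294267713870508337600 + 10268096499221277932921032243786789920 + 10123475421767457116964397986832046400 + 9982871596465131323673225792570490200 + 9846119930760129524718798041987332800 + 9713064256020127774384760230609125600 + 9583556732606526070726296760867670592 + 9457457301914334938216740224540464400 + 9334633181110252666291847494351627200 + 9214958396737044298775285346988144800 + 9098313353740372851955345026140193600 + 8984584436818618191305903213313441180 + 8873663641302338954376200704507102400 + 8765448231042554332981368988598479200 + 8659840421029993437403280205603316800 + 8556747082684398277434193536488991600 + 8456079469946934768287908906647944640 + 8357752964482435526796189035640410400 + 8261686838453901785108876517989371200 + 8167804033471471083005366557557673800 + 8076030954443701744994070304101969600 + 7986297277172105058938580634056392160 + 7898535768631752256093101725989838400 = 3661081314759399341652108474601318124261, so H_91 = 3661081314759399341652108474601318124261/718766754945489455304472257065075294400 (already in lowest terms) ≈ 5.09356. (The PNT-adjacent estimate ln(91) + γ ≈ 5.08808 matches within O(1/n).)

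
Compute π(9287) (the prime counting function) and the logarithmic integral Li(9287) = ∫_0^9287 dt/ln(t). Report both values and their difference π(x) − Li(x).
π(9287) = 1150;  Li(9287) ≈ 1168.42;  π(x) − Li(x) ≈ -18.42.

Direct count of primes ≤ 9287 gives π(9287) = 1150. Numerical evaluation of the logarithmic integral gives Li(9287) ≈ 1168.42. The difference π(x) − Li(x) ≈ -18.42 is typically negative for small/moderate x (Li(x) overestimates), though Littlewood's theorem shows this sign changes infinitely often.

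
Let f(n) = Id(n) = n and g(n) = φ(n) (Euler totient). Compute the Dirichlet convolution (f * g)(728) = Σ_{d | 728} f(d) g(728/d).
(Id * φ)(728) = 6500

Divisors of 728: [1, 2, 4, 7, 8, 13, 14, 26, 28, 52, 56, 91, 104, 182, 364, 728]. For each d | 728:
  d = 1: Id(1) · φ(728/1) = 1 · 288 = 288
  d = 2: Id(2) · φ(728/2) = 2 · 144 = 288
  d = 4: Id(4) · φ(728/4) = 4 · 72 = 288
  d = 7: Id(7) · φ(728/7) = 7 · 48 = 336
  d = 8: Id(8) · φ(728/8) = 8 · 72 = 576
  d = 13: Id(13) · φ(728/13) = 13 · 24 = 312
  d = 14: Id(14) · φ(728/14) = 14 · 24 = 336
  d = 26: Id(26) · φ(728/26) = 26 · 12 = 312
  d = 28: Id(28) · φ(728/28) = 28 · 12 = 336
  d = 52: Id(52) · φ(728/52) = 52 · 6 = 312
  d = 56: Id(56) · φ(728/56) = 56 · 12 = 672
  d = 91: Id(91) · φ(728/91) = 91 · 4 = 364
  d = 104: Id(104) · φ(728/104) = 104 · 6 = 624
  d = 182: Id(182) · φ(728/182) = 182 · 2 = 364
  d = 364: Id(364) · φ(728/364) = 364 · 1 = 364
  d = 728: Id(728) · φ(728/728) = 728 · 1 = 728
Summing: (Id * φ)(728) = 288 + 288 + 288 + 336 + 576 + 312 + 336 + 312 + 336 + 312 + 672 + 364 + 624 + 364 + 364 + 728 = 6500.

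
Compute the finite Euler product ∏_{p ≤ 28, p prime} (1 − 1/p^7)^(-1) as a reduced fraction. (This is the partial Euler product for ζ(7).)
∏ = 48232764637425582400715871008195503014129789903328125/47833390398549347808770198286798982719063238904795968

The primes p ≤ 28 are [2, 3, 5, 7, 11, 13, 17, 19, 23]. For each prime, (1 − 1/p^7)^(-1) = p^7 / (p^7 − 1). The product is (1 − 1/2^7)^(-1), (1 − 1/3^7)^(-1), (1 − 1/5^7)^(-1), (1 − 1/7^7)^(-1), (1 − 1/11^7)^(-1), (1 − 1/13^7)^(-1), (1 − 1/17^7)^(-1), (1 − 1/19^7)^(-1), (1 − 1/23^7)^(-1) = ∏ p^7 / (p^7 − 1) = 48232764637425582400715871008195503014129789903328125/47833390398549347808770198286798982719063238904795968.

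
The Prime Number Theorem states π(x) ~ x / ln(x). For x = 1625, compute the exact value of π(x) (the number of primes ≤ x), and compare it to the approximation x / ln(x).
π(1625) = 257;  x/ln(x) ≈ 219.79;  relative error ≈ 14.48%.

Directly count primes up to 1625: π(1625) = 257. The PNT approximation gives 1625/ln(1625) ≈ 1625/7.39326 ≈ 219.79. Relative error (π(x) − x/ln(x)) / π(x) ≈ 14.48%; the approximation is known to undercount slightly (Li(x) is a better estimate).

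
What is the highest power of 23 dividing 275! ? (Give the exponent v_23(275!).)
v_23(275!) = 11

Legendre's formula: v_p(n!) = Σ_{k ≥ 1} ⌊n / p^k⌋. For p = 23, n = 275, the terms are:
  ⌊275/23^1⌋ = ⌊275/23⌋ = 11
(the next term ⌊275/23^2⌋ = 0, terminating the sum). Summing: v_23(275!) = 11 = 11.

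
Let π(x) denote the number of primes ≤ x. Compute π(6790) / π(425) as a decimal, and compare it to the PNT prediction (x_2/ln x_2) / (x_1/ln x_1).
π(6790)/π(425) = 873/82 ≈ 10.6463;  PNT prediction ≈ 10.9587.

π(425) = 82 and π(6790) = 873, so π(6790)/π(425) ≈ 10.6463. The PNT-predicted ratio is (6790/ln(6790)) / (425/ln(425)) ≈ 10.9587. The two agree to within a few percent, as expected.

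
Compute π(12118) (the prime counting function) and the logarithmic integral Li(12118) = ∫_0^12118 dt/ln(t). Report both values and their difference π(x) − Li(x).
π(12118) = 1451;  Li(12118) ≈ 1473.66;  π(x) − Li(x) ≈ -22.66.

Direct count of primes ≤ 12118 gives π(12118) = 1451. Numerical evaluation of the logarithmic integral gives Li(12118) ≈ 1473.66. The difference π(x) − Li(x) ≈ -22.66 is typically negative for small/moderate x (Li(x) overestimates), though Littlewood's theorem shows this sign changes infinitely often.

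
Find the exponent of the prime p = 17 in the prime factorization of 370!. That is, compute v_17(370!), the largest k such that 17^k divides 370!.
v_17(370!) = 22

Legendre's formula: v_p(n!) = Σ_{k ≥ 1} ⌊n / p^k⌋. For p = 17, n = 370, the terms are:
  ⌊370/17^1⌋ = ⌊370/17⌋ = 21
  ⌊370/17^2⌋ = ⌊370/289⌋ = 1
(the next term ⌊370/17^3⌋ = 0, terminating the sum). Summing: v_17(370!) = 21 + 1 = 22.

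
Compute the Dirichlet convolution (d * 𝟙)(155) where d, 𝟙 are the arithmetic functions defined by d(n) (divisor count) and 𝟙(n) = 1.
(d * 𝟙)(155) = 9

Divisors of 155: [1, 5, 31, 155]. For each d | 155:
  d = 1: d(1) · 𝟙(155/1) = 1 · 1 = 1
  d = 5: d(5) · 𝟙(155/5) = 2 · 1 = 2
  d = 31: d(31) · 𝟙(155/31) = 2 · 1 = 2
  d = 155: d(155) · 𝟙(155/155) = 4 · 1 = 4
Summing: (d * 𝟙)(155) = 1 + 2 + 2 + 4 = 9.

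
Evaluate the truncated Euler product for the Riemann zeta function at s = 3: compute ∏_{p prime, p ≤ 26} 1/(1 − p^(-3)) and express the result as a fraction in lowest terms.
∏ = 580625301352525/483109627290624

The primes p ≤ 26 are [2, 3, 5, 7, 11, 13, 17, 19, 23]. For each prime, (1 − 1/p^3)^(-1) = p^3 / (p^3 − 1). The product is (1 − 1/2^3)^(-1), (1 − 1/3^3)^(-1), (1 − 1/5^3)^(-1), (1 − 1/7^3)^(-1), (1 − 1/11^3)^(-1), (1 − 1/13^3)^(-1), (1 − 1/17^3)^(-1), (1 − 1/19^3)^(-1), (1 − 1/23^3)^(-1) = ∏ p^3 / (p^3 − 1) = 580625301352525/483109627290624.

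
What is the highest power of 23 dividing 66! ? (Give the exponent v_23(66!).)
v_23(66!) = 2

Legendre's formula: v_p(n!) = Σ_{k ≥ 1} ⌊n / p^k⌋. For p = 23, n = 66, the terms are:
  ⌊66/23^1⌋ = ⌊66/23⌋ = 2
(the next term ⌊66/23^2⌋ = 0, terminating the sum). Summing: v_23(66!) = 2 = 2.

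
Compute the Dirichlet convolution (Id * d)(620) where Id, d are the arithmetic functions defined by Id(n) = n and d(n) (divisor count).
(Id * d)(620) = 2541

Divisors of 620: [1, 2, 4, 5, 10, 20, 31, 62, 124, 155, 310, 620]. For each d | 620:
  d = 1: Id(1) · d(620/1) = 1 · 12 = 12
  d = 2: Id(2) · d(620/2) = 2 · 8 = 16
  d = 4: Id(4) · d(620/4) = 4 · 4 = 16
  d = 5: Id(5) · d(620/5) = 5 · 6 = 30
  d = 10: Id(10) · d(620/10) = 10 · 4 = 40
  d = 20: Id(20) · d(620/20) = 20 · 2 = 40
  d = 31: Id(31) · d(620/31) = 31 · 6 = 186
  d = 62: Id(62) · d(620/62) = 62 · 4 = 248
  d = 124: Id(124) · d(620/124) = 124 · 2 = 248
  d = 155: Id(155) · d(620/155) = 155 · 3 = 465
  d = 310: Id(310) · d(620/310) = 310 · 2 = 620
  d = 620: Id(620) · d(620/620) = 620 · 1 = 620
Summing: (Id * d)(620) = 12 + 16 + 16 + 30 + 40 + 40 + 186 + 248 + 248 + 465 + 620 + 620 = 2541.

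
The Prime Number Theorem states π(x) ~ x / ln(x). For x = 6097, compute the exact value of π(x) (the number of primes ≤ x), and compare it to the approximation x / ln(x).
π(6097) = 795;  x/ln(x) ≈ 699.55;  relative error ≈ 12.01%.

Directly count primes up to 6097: π(6097) = 795. The PNT approximation gives 6097/ln(6097) ≈ 6097/8.71555 ≈ 699.55. Relative error (π(x) − x/ln(x)) / π(x) ≈ 12.01%; the approximation is known to undercount slightly (Li(x) is a better estimate).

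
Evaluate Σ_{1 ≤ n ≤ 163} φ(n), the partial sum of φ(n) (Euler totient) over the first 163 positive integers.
Σ_{n ≤ 163} φ(n) = 8154

Compute φ(n) for each 1 ≤ n ≤ 163: φ(1) = 1, φ(2) = 1, φ(3) = 2, φ(4) = 2, φ(5) = 4, φ(6) = 2, φ(7) = 6, φ(8) = 4, φ(9) = 6, φ(10) = 4, φ(11) = 10, φ(12) = 4, φ(13) = 12, φ(14) = 6, φ(15) = 8, φ(16) = 8, φ(17) = 16, φ(18) = 6, φ(19) = 18, φ(20) = 8, φ(21) = 12, φ(22) = 10, φ(23) = 22, φ(24) = 8, φ(25) = 20, φ(26) = 12, φ(27) = 18, φ(28) = 12, φ(29) = 28, φ(30) = 8, φ(31) = 30, φ(32) = 16, φ(33) = 20, φ(34) = 16, φ(35) = 24, φ(36) = 12, φ(37) = 36, φ(38) = 18, φ(39) = 24, φ(40) = 16, φ(41) = 40, φ(42) = 12, φ(43) = 42, φ(44) = 20, φ(45) = 24, φ(46) = 22, φ(47) = 46, φ(48) = 16, φ(49) = 42, φ(50) = 20, φ(51) = 32, φ(52) = 24, φ(53) = 52, φ(54) = 18, φ(55) = 40, φ(56) = 24, φ(57) = 36, φ(58) = 28, φ(59) = 58, φ(60) = 16, φ(61) = 60, φ(62) = 30, φ(63) = 36, φ(64) = 32, φ(65) = 48, φ(66) = 20, φ(67) = 66, φ(68) = 32, φ(69) = 44, φ(70) = 24, φ(71) = 70, φ(72) = 24, φ(73) = 72, φ(74) = 36, φ(75) = 40, φ(76) = 36, φ(77) = 60, φ(78) = 24, φ(79) = 78, φ(80) = 32, φ(81) = 54, φ(82) = 40, φ(83) = 82, φ(84) = 24, φ(85) = 64, φ(86) = 42, φ(87) = 56, φ(88) = 40, φ(89) = 88, φ(90) = 24, φ(91) = 72, φ(92) = 44, φ(93) = 60, φ(94) = 46, φ(95) = 72, φ(96) = 32, φ(97) = 96, φ(98) = 42, φ(99) = 60, φ(100) = 40, φ(101) = 100, φ(102) = 32, φ(103) = 102, φ(104) = 48, φ(105) = 48, φ(106) = 52, φ(107) = 106, φ(108) = 36, φ(109) = 108, φ(110) = 40, φ(111) = 72, φ(112) = 48, φ(113) = 112, φ(114) = 36, φ(115) = 88, φ(116) = 56, φ(117) = 72, φ(118) = 58, φ(119) = 96, φ(120) = 32, φ(121) = 110, φ(122) = 60, φ(123) = 80, φ(124) = 60, φ(125) = 100, φ(126) = 36, φ(127) = 126, φ(128) = 64, φ(129) = 84, φ(130) = 48, φ(131) = 130, φ(132) = 40, φ(133) = 108, φ(134) = 66, φ(135) = 72, φ(136) = 64, φ(137) = 136, φ(138) = 44, φ(139) = 138, φ(140) = 48, φ(141) = 92, φ(142) = 70, φ(143) = 120, φ(144) = 48, φ(145) = 112, φ(146) = 72, φ(147) = 84, φ(148) = 72, φ(149) = 148, φ(150) = 40, φ(151) = 150, φ(152) = 72, φ(153) = 96, φ(154) = 60, φ(155) = 120, φ(156) = 48, φ(157) = 156, φ(158) = 78, φ(159) = 104, φ(160) = 64, φ(161) = 132, φ(162) = 54, φ(163) = 162. Summing all 163 values: 8154. (Average order: Σ_{n ≤ x} φ(n) ~ (3/π²) x². For x = 163, (3/π²)·163² ≈ 8076.01.)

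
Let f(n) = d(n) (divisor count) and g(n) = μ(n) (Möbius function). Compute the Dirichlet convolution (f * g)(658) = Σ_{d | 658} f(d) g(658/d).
(d * μ)(658) = 1

Divisors of 658: [1, 2, 7, 14, 47, 94, 329, 658]. For each d | 658:
  d = 1: d(1) · μ(658/1) = 1 · -1 = -1
  d = 2: d(2) · μ(658/2) = 2 · 1 = 2
  d = 7: d(7) · μ(658/7) = 2 · 1 = 2
  d = 14: d(14) · μ(658/14) = 4 · -1 = -4
  d = 47: d(47) · μ(658/47) = 2 · 1 = 2
  d = 94: d(94) · μ(658/94) = 4 · -1 = -4
  d = 329: d(329) · μ(658/329) = 4 · -1 = -4
  d = 658: d(658) · μ(658/658) = 8 · 1 = 8
Summing: (d * μ)(658) = -1 + 2 + 2 + -4 + 2 + -4 + -4 + 8 = 1.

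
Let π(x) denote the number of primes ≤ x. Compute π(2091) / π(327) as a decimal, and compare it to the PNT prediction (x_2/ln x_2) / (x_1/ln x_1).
π(2091)/π(327) = 316/66 ≈ 4.7879;  PNT prediction ≈ 4.8426.

π(327) = 66 and π(2091) = 316, so π(2091)/π(327) ≈ 4.7879. The PNT-predicted ratio is (2091/ln(2091)) / (327/ln(327)) ≈ 4.8426. The two agree to within a few percent, as expected.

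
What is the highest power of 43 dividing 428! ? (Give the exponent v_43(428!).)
v_43(428!) = 9

Legendre's formula: v_p(n!) = Σ_{k ≥ 1} ⌊n / p^k⌋. For p = 43, n = 428, the terms are:
  ⌊428/43^1⌋ = ⌊428/43⌋ = 9
(the next term ⌊428/43^2⌋ = 0, terminating the sum). Summing: v_43(428!) = 9 = 9.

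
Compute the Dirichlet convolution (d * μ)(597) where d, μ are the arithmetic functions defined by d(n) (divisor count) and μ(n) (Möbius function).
(d * μ)(597) = 1

Divisors of 597: [1, 3, 199, 597]. For each d | 597:
  d = 1: d(1) · μ(597/1) = 1 · 1 = 1
  d = 3: d(3) · μ(597/3) = 2 · -1 = -2
  d = 199: d(199) · μ(597/199) = 2 · -1 = -2
  d = 597: d(597) · μ(597/597) = 4 · 1 = 4
Summing: (d * μ)(597) = 1 + -2 + -2 + 4 = 1.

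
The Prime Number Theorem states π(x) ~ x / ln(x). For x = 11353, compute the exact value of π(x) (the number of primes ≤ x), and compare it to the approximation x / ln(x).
π(11353) = 1372;  x/ln(x) ≈ 1215.88;  relative error ≈ 11.38%.

Directly count primes up to 11353: π(11353) = 1372. The PNT approximation gives 11353/ln(11353) ≈ 11353/9.33724 ≈ 1215.88. Relative error (π(x) − x/ln(x)) / π(x) ≈ 11.38%; the approximation is known to undercount slightly (Li(x) is a better estimate).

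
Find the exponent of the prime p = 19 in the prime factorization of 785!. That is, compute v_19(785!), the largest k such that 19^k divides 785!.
v_19(785!) = 43

Legendre's formula: v_p(n!) = Σ_{k ≥ 1} ⌊n / p^k⌋. For p = 19, n = 785, the terms are:
  ⌊785/19^1⌋ = ⌊785/19⌋ = 41
  ⌊785/19^2⌋ = ⌊785/361⌋ = 2
(the next term ⌊785/19^3⌋ = 0, terminating the sum). Summing: v_19(785!) = 41 + 2 = 43.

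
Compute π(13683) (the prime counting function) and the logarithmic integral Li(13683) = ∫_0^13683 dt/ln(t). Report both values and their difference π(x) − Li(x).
π(13683) = 1616;  Li(13683) ≈ 1639.01;  π(x) − Li(x) ≈ -23.01.

Direct count of primes ≤ 13683 gives π(13683) = 1616. Numerical evaluation of the logarithmic integral gives Li(13683) ≈ 1639.01. The difference π(x) − Li(x) ≈ -23.01 is typically negative for small/moderate x (Li(x) overestimates), though Littlewood's theorem shows this sign changes infinitely often.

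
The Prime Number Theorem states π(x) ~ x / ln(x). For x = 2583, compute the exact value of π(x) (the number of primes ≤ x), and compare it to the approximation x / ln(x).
π(2583) = 376;  x/ln(x) ≈ 328.76;  relative error ≈ 12.56%.

Directly count primes up to 2583: π(2583) = 376. The PNT approximation gives 2583/ln(2583) ≈ 2583/7.85671 ≈ 328.76. Relative error (π(x) − x/ln(x)) / π(x) ≈ 12.56%; the approximation is known to undercount slightly (Li(x) is a better estimate).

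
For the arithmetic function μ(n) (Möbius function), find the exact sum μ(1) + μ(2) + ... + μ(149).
Σ_{n ≤ 149} μ(n) = 0

Compute μ(n) for each 1 ≤ n ≤ 149: μ(1) = 1, μ(2) = -1, μ(3) = -1, μ(4) = 0, μ(5) = -1, μ(6) = 1, μ(7) = -1, μ(8) = 0, μ(9) = 0, μ(10) = 1, μ(11) = -1, μ(12) = 0, μ(13) = -1, μ(14) = 1, μ(15) = 1, μ(16) = 0, μ(17) = -1, μ(18) = 0, μ(19) = -1, μ(20) = 0, μ(21) = 1, μ(22) = 1, μ(23) = -1, μ(24) = 0, μ(25) = 0, μ(26) = 1, μ(27) = 0, μ(28) = 0, μ(29) = -1, μ(30) = -1, μ(31) = -1, μ(32) = 0, μ(33) = 1, μ(34) = 1, μ(35) = 1, μ(36) = 0, μ(37) = -1, μ(38) = 1, μ(39) = 1, μ(40) = 0, μ(41) = -1, μ(42) = -1, μ(43) = -1, μ(44) = 0, μ(45) = 0, μ(46) = 1, μ(47) = -1, μ(48) = 0, μ(49) = 0, μ(50) = 0, μ(51) = 1, μ(52) = 0, μ(53) = -1, μ(54) = 0, μ(55) = 1, μ(56) = 0, μ(57) = 1, μ(58) = 1, μ(59) = -1, μ(60) = 0, μ(61) = -1, μ(62) = 1, μ(63) = 0, μ(64) = 0, μ(65) = 1, μ(66) = -1, μ(67) = -1, μ(68) = 0, μ(69) = 1, μ(70) = -1, μ(71) = -1, μ(72) = 0, μ(73) = -1, μ(74) = 1, μ(75) = 0, μ(76) = 0, μ(77) = 1, μ(78) = -1, μ(79) = -1, μ(80) = 0, μ(81) = 0, μ(82) = 1, μ(83) = -1, μ(84) = 0, μ(85) = 1, μ(86) = 1, μ(87) = 1, μ(88) = 0, μ(89) = -1, μ(90) = 0, μ(91) = 1, μ(92) = 0, μ(93) = 1, μ(94) = 1, μ(95) = 1, μ(96) = 0, μ(97) = -1, μ(98) = 0, μ(99) = 0, μ(100) = 0, μ(101) = -1, μ(102) = -1, μ(103) = -1, μ(104) = 0, μ(105) = -1, μ(106) = 1, μ(107) = -1, μ(108) = 0, μ(109) = -1, μ(110) = -1, μ(111) = 1, μ(112) = 0, μ(113) = -1, μ(114) = -1, μ(115) = 1, μ(116) = 0, μ(117) = 0, μ(118) = 1, μ(119) = 1, μ(120) = 0, μ(121) = 0, μ(122) = 1, μ(123) = 1, μ(124) = 0, μ(125) = 0, μ(126) = 0, μ(127) = -1, μ(128) = 0, μ(129) = 1, μ(130) = -1, μ(131) = -1, μ(132) = 0, μ(133) = 1, μ(134) = 1, μ(135) = 0, μ(136) = 0, μ(137) = -1, μ(138) = -1, μ(139) = -1, μ(140) = 0, μ(141) = 1, μ(142) = 1, μ(143) = 1, μ(144) = 0, μ(145) = 1, μ(146) = 1, μ(147) = 0, μ(148) = 0, μ(149) = -1. Summing all 149 values: 0. (Mertens function M(x) = Σ_{n ≤ x} μ(n); on average M(x) should be small (PNT ⟺ M(x) = o(x)).)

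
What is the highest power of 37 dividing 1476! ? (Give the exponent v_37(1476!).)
v_37(1476!) = 40

Legendre's formula: v_p(n!) = Σ_{k ≥ 1} ⌊n / p^k⌋. For p = 37, n = 1476, the terms are:
  ⌊1476/37^1⌋ = ⌊1476/37⌋ = 39
  ⌊1476/37^2⌋ = ⌊1476/1369⌋ = 1
(the next term ⌊1476/37^3⌋ = 0, terminating the sum). Summing: v_37(1476!) = 39 + 1 = 40.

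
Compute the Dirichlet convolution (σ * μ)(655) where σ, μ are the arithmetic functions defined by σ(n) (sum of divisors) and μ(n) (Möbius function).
(σ * μ)(655) = 655

Divisors of 655: [1, 5, 131, 655]. For each d | 655:
  d = 1: σ(1) · μ(655/1) = 1 · 1 = 1
  d = 5: σ(5) · μ(655/5) = 6 · -1 = -6
  d = 131: σ(131) · μ(655/131) = 132 · -1 = -132
  d = 655: σ(655) · μ(655/655) = 792 · 1 = 792
Summing: (σ * μ)(655) = 1 + -6 + -132 + 792 = 655.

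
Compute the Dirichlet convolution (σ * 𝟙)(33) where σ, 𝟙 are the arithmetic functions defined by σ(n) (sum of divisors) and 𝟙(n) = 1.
(σ * 𝟙)(33) = 65

Divisors of 33: [1, 3, 11, 33]. For each d | 33:
  d = 1: σ(1) · 𝟙(33/1) = 1 · 1 = 1
  d = 3: σ(3) · 𝟙(33/3) = 4 · 1 = 4
  d = 11: σ(11) · 𝟙(33/11) = 12 · 1 = 12
  d = 33: σ(33) · 𝟙(33/33) = 48 · 1 = 48
Summing: (σ * 𝟙)(33) = 1 + 4 + 12 + 48 = 65.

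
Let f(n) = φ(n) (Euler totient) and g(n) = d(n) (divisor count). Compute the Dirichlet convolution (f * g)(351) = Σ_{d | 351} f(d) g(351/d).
(φ * d)(351) = 560

Divisors of 351: [1, 3, 9, 13, 27, 39, 117, 351]. For each d | 351:
  d = 1: φ(1) · d(351/1) = 1 · 8 = 8
  d = 3: φ(3) · d(351/3) = 2 · 6 = 12
  d = 9: φ(9) · d(351/9) = 6 · 4 = 24
  d = 13: φ(13) · d(351/13) = 12 · 4 = 48
  d = 27: φ(27) · d(351/27) = 18 · 2 = 36
  d = 39: φ(39) · d(351/39) = 24 · 3 = 72
  d = 117: φ(117) · d(351/117) = 72 · 2 = 144
  d = 351: φ(351) · d(351/351) = 216 · 1 = 216
Summing: (φ * d)(351) = 8 + 12 + 24 + 48 + 36 + 72 + 144 + 216 = 560.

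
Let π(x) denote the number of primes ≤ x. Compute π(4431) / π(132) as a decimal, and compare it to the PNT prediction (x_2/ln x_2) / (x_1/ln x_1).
π(4431)/π(132) = 602/32 ≈ 18.8125;  PNT prediction ≈ 19.5211.

π(132) = 32 and π(4431) = 602, so π(4431)/π(132) ≈ 18.8125. The PNT-predicted ratio is (4431/ln(4431)) / (132/ln(132)) ≈ 19.5211. The two agree to within a few percent, as expected.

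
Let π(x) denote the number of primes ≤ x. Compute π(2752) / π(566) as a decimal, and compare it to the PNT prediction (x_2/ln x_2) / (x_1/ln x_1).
π(2752)/π(566) = 401/103 ≈ 3.8932;  PNT prediction ≈ 3.8913.

π(566) = 103 and π(2752) = 401, so π(2752)/π(566) ≈ 3.8932. The PNT-predicted ratio is (2752/ln(2752)) / (566/ln(566)) ≈ 3.8913. The two agree to within a few percent, as expected.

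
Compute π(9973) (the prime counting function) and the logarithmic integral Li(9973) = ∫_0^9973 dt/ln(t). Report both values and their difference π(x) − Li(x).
π(9973) = 1229;  Li(9973) ≈ 1243.21;  π(x) − Li(x) ≈ -14.21.

Direct count of primes ≤ 9973 gives π(9973) = 1229. Numerical evaluation of the logarithmic integral gives Li(9973) ≈ 1243.21. The difference π(x) − Li(x) ≈ -14.21 is typically negative for small/moderate x (Li(x) overestimates), though Littlewood's theorem shows this sign changes infinitely often.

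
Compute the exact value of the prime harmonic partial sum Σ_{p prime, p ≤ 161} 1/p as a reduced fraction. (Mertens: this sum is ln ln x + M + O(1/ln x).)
Σ 1/p = 67195167335560670940823020383181530154843058347995389615845419/35375166993717494840635767087951744212057570647889977422429870

π(161) = 37, so the primes ≤ 161 are [2, 3, 5, 7, 11, 13, 17, 19, 23, 29, 31, 37, 41, 43, 47, 53, 59, 61, 67, 71, 73, 79, 83, 89, 97, 101, 103, 107, 109, 113, 127, 131, 137, 139, 149, 151, 157]. Summing 1/p over these primes: 67195167335560670940823020383181530154843058347995389615845419/35375166993717494840635767087951744212057570647889977422429870 ≈ 1.8995. Mertens estimate ln ln(161) + 0.2615 ≈ 1.8871.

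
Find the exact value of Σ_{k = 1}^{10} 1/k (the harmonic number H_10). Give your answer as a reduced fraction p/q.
H_10 = 7381/2520

Direct summation: H_10 = 1 + 1/2 + ... + 1/10. The least common denominator is lcm(1, ..., 10) = 2520; over this denominator the numerator is 2520 + 1260 + 840 + 630 + 504 + 420 + 360 + 315 + 280 + 252 = 7381, so H_10 = 7381/2520 (already in lowest terms) ≈ 2.92897. (The PNT-adjacent estimate ln(10) + γ ≈ 2.87980 matches within O(1/n).)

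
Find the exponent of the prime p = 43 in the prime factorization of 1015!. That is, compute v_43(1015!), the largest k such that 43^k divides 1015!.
v_43(1015!) = 23

Legendre's formula: v_p(n!) = Σ_{k ≥ 1} ⌊n / p^k⌋. For p = 43, n = 1015, the terms are:
  ⌊1015/43^1⌋ = ⌊1015/43⌋ = 23
(the next term ⌊1015/43^2⌋ = 0, terminating the sum). Summing: v_43(1015!) = 23 = 23.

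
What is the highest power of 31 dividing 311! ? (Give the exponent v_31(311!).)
v_31(311!) = 10

Legendre's formula: v_p(n!) = Σ_{k ≥ 1} ⌊n / p^k⌋. For p = 31, n = 311, the terms are:
  ⌊311/31^1⌋ = ⌊311/31⌋ = 10
(the next term ⌊311/31^2⌋ = 0, terminating the sum). Summing: v_31(311!) = 10 = 10.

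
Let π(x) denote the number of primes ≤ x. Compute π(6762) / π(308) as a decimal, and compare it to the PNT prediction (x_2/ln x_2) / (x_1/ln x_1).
π(6762)/π(308) = 870/63 ≈ 13.8095;  PNT prediction ≈ 14.2647.

π(308) = 63 and π(6762) = 870, so π(6762)/π(308) ≈ 13.8095. The PNT-predicted ratio is (6762/ln(6762)) / (308/ln(308)) ≈ 14.2647. The two agree to within a few percent, as expected.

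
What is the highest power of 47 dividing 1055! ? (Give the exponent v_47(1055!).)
v_47(1055!) = 22

Legendre's formula: v_p(n!) = Σ_{k ≥ 1} ⌊n / p^k⌋. For p = 47, n = 1055, the terms are:
  ⌊1055/47^1⌋ = ⌊1055/47⌋ = 22
(the next term ⌊1055/47^2⌋ = 0, terminating the sum). Summing: v_47(1055!) = 22 = 22.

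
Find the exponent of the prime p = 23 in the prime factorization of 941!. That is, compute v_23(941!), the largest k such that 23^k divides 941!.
v_23(941!) = 41

Legendre's formula: v_p(n!) = Σ_{k ≥ 1} ⌊n / p^k⌋. For p = 23, n = 941, the terms are:
  ⌊941/23^1⌋ = ⌊941/23⌋ = 40
  ⌊941/23^2⌋ = ⌊941/529⌋ = 1
(the next term ⌊941/23^3⌋ = 0, terminating the sum). Summing: v_23(941!) = 40 + 1 = 41.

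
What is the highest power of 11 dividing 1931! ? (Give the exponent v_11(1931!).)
v_11(1931!) = 191

Legendre's formula: v_p(n!) = Σ_{k ≥ 1} ⌊n / p^k⌋. For p = 11, n = 1931, the terms are:
  ⌊1931/11^1⌋ = ⌊1931/11⌋ = 175
  ⌊1931/11^2⌋ = ⌊1931/121⌋ = 15
  ⌊1931/11^3⌋ = ⌊1931/1331⌋ = 1
(the next term ⌊1931/11^4⌋ = 0, terminating the sum). Summing: v_11(1931!) = 175 + 15 + 1 = 191.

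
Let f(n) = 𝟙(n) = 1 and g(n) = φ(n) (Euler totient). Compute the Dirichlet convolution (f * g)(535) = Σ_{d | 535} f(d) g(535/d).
(𝟙 * φ)(535) = 535

Divisors of 535: [1, 5, 107, 535]. For each d | 535:
  d = 1: 𝟙(1) · φ(535/1) = 1 · 424 = 424
  d = 5: 𝟙(5) · φ(535/5) = 1 · 106 = 106
  d = 107: 𝟙(107) · φ(535/107) = 1 · 4 = 4
  d = 535: 𝟙(535) · φ(535/535) = 1 · 1 = 1
Summing: (𝟙 * φ)(535) = 424 + 106 + 4 + 1 = 535.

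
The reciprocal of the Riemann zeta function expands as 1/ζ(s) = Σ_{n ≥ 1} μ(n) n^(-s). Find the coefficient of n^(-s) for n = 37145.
μ(37145) = 1

Factor n = 37145 = 5 · 17 · 19 · 23. μ(n) = 0 if any exponent ≥ 2 (not squarefree); otherwise μ(n) = (−1)^{ω(n)} where ω(n) is the number of distinct prime factors. Applying: μ(37145) = 1.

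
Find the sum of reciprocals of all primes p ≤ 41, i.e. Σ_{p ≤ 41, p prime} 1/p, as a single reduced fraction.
Σ 1/p = 492007393304957/304250263527210

π(41) = 13, so the primes ≤ 41 are [2, 3, 5, 7, 11, 13, 17, 19, 23, 29, 31, 37, 41]. Summing 1/p over these primes: 492007393304957/304250263527210 ≈ 1.6171. Mertens estimate ln ln(41) + 0.2615 ≈ 1.5735.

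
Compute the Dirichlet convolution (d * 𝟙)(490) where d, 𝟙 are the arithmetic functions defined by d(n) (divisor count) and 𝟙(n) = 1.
(d * 𝟙)(490) = 54

Divisors of 490: [1, 2, 5, 7, 10, 14, 35, 49, 70, 98, 245, 490]. For each d | 490:
  d = 1: d(1) · 𝟙(490/1) = 1 · 1 = 1
  d = 2: d(2) · 𝟙(490/2) = 2 · 1 = 2
  d = 5: d(5) · 𝟙(490/5) = 2 · 1 = 2
  d = 7: d(7) · 𝟙(490/7) = 2 · 1 = 2
  d = 10: d(10) · 𝟙(490/10) = 4 · 1 = 4
  d = 14: d(14) · 𝟙(490/14) = 4 · 1 = 4
  d = 35: d(35) · 𝟙(490/35) = 4 · 1 = 4
  d = 49: d(49) · 𝟙(490/49) = 3 · 1 = 3
  d = 70: d(70) · 𝟙(490/70) = 8 · 1 = 8
  d = 98: d(98) · 𝟙(490/98) = 6 · 1 = 6
  d = 245: d(245) · 𝟙(490/245) = 6 · 1 = 6
  d = 490: d(490) · 𝟙(490/490) = 12 · 1 = 12
Summing: (d * 𝟙)(490) = 1 + 2 + 2 + 2 + 4 + 4 + 4 + 3 + 8 + 6 + 6 + 12 = 54.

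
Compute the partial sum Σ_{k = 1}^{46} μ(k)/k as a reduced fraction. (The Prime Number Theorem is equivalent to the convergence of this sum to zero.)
Σ μ(k)/k = 10026981687881/13082761331670030

Values of μ(k) for 1 ≤ k ≤ 46: μ(1) = 1, μ(2) = -1, μ(3) = -1, μ(5) = -1, μ(6) = 1, μ(7) = -1, μ(10) = 1, μ(11) = -1, μ(13) = -1, μ(14) = 1, μ(15) = 1, μ(17) = -1, μ(19) = -1, μ(21) = 1, μ(22) = 1, μ(23) = -1, μ(26) = 1, μ(29) = -1, μ(30) = -1, μ(31) = -1, μ(33) = 1, μ(34) = 1, μ(35) = 1, μ(37) = -1, μ(38) = 1, μ(39) = 1, μ(41) = -1, μ(42) = -1, μ(43) = -1, μ(46) = 1, with μ = 0 on non-squarefree integers. Summing μ(k)/k for k where μ(k) ≠ 0 gives 10026981687881/13082761331670030 ≈ 0.0008. (PNT ⟺ this sum → 0 as n → ∞.)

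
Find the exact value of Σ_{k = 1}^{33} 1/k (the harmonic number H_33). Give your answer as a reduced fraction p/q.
H_33 = 53676090078349/13127595717600

Direct summation: H_33 = 1 + 1/2 + ... + 1/33. The least common denominator is lcm(1, ..., 33) = 144403552893600; over this denominator the numerator is 144403552893600 + 72201776446800 + 48134517631200 + 36100888223400 + 28880710578720 + 24067258815600 + 20629078984800 + 18050444111700 + 16044839210400 + 14440355289360 + 13127595717600 + 12033629407800 + 11107965607200 + 10314539492400 + 9626903526240 + 9025222055850 + 8494326640800 + 8022419605200 + 7600186994400 + 7220177644680 + 6876359661600 + 6563797858800 + 6278415343200 + 6016814703900 + 5776142115744 + 5553982803600 + 5348279736800 + 5157269746200 + 4979432858400 + 4813451763120 + 4658179125600 + 4512611027925 + 4375865239200 = 590436990861839, so H_33 = 590436990861839/144403552893600; reducing by gcd(590436990861839, 144403552893600) = 11 gives 53676090078349/13127595717600 ≈ 4.08880. (The PNT-adjacent estimate ln(33) + γ ≈ 4.07372 matches within O(1/n).)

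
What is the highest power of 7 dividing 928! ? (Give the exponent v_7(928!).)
v_7(928!) = 152

Legendre's formula: v_p(n!) = Σ_{k ≥ 1} ⌊n / p^k⌋. For p = 7, n = 928, the terms are:
  ⌊928/7^1⌋ = ⌊928/7⌋ = 132
  ⌊928/7^2⌋ = ⌊928/49⌋ = 18
  ⌊928/7^3⌋ = ⌊928/343⌋ = 2
(the next term ⌊928/7^4⌋ = 0, terminating the sum). Summing: v_7(928!) = 132 + 18 + 2 = 152.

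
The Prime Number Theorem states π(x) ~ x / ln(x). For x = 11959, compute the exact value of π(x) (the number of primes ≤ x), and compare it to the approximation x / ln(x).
π(11959) = 1434;  x/ln(x) ≈ 1273.69;  relative error ≈ 11.18%.

Directly count primes up to 11959: π(11959) = 1434. The PNT approximation gives 11959/ln(11959) ≈ 11959/9.38924 ≈ 1273.69. Relative error (π(x) − x/ln(x)) / π(x) ≈ 11.18%; the approximation is known to undercount slightly (Li(x) is a better estimate).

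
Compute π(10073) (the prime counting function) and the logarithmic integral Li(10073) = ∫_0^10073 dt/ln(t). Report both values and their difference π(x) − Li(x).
π(10073) = 1236;  Li(10073) ≈ 1254.06;  π(x) − Li(x) ≈ -18.06.

Direct count of primes ≤ 10073 gives π(10073) = 1236. Numerical evaluation of the logarithmic integral gives Li(10073) ≈ 1254.06. The difference π(x) − Li(x) ≈ -18.06 is typically negative for small/moderate x (Li(x) overestimates), though Littlewood's theorem shows this sign changes infinitely often.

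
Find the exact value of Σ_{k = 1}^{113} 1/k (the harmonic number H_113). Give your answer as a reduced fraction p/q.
H_113 = 92269644494133624806164448254219916691626018956801/17379782769567790172972927968296006432665936992320

Direct summation: H_113 = 1 + 1/2 + ... + 1/113. The least common denominator is lcm(1, ..., 113) = 955888052326228459513511038256280353796626534577600; over this denominator the numerator is 955888052326228459513511038256280353796626534577600 + 477944026163114229756755519128140176898313267288800 + 318629350775409486504503679418760117932208844859200 + 238972013081557114878377759564070088449156633644400 + 191177610465245691902702207651256070759325306915520 + 159314675387704743252251839709380058966104422429600 + 136555436046604065644787291179468621970946647796800 + 119486006540778557439188879782035044224578316822200 + 106209783591803162168167893139586705977402948286400 + 95588805232622845951351103825628035379662653457760 + 86898913847838950864864639841480032163329684961600 + 79657337693852371626125919854690029483052211214800 + 73529850178940650731808541404329257984355887275200 + 68277718023302032822393645589734310985473323898400 + 63725870155081897300900735883752023586441768971840 + 59743003270389278719594439891017522112289158411100 + 56228708960366379971383002250369432576272149092800 + 53104891795901581084083946569793352988701474143200 + 50309897490854129448079528329277913357717186030400 + 47794402616311422975675551912814017689831326728880 + 45518478682201355214929097059822873990315549265600 + 43449456923919475432432319920740016081664842480800 + 41560350101140367804935262532881754512896805851200 + 39828668846926185813062959927345014741526105607400 + 38235522093049138380540441530251214151865061383104 + 36764925089470325365904270702164628992177943637600 + 35403261197267720722722631046528901992467649428800 + 34138859011651016411196822794867155492736661949200 + 32961656976766498603914173732975184613676777054400 + 31862935077540948650450367941876011793220884485920 + 30835098462136401919790678653428398509568597889600 + 29871501635194639359797219945508761056144579205550 + 28966304615946316954954879947160010721109894987200 + 28114354480183189985691501125184716288136074546400 + 27311087209320813128957458235893724394189329559360 + 26552445897950790542041973284896676494350737071600 + 25834812225033201608473271304223793345854771204800 + 25154948745427064724039764164638956678858593015200 + 24509950059646883577269513801443085994785295758400 + 23897201308155711487837775956407008844915663364440 + 23314342739664108768622220445275130580405525233600 + 22759239341100677607464548529911436995157774632800 + 22229954705261126965430489261773961716200617083200 + 21724728461959737716216159960370008040832421240400 + 21241956718360632433633578627917341195480589657280 + 20780175050570183902467631266440877256448402925600 + 20338043666515499138585341239495326676523968820800 + 19914334423463092906531479963672507370763052803700 + 19507919435229152234969613025638374567278092542400 + 19117761046524569190270220765125607075932530691552 + 18742902986788793323794334083456477525424049697600 + 18382462544735162682952135351082314496088971818800 + 18035623628796763387047378080307176486728802539200 + 17701630598633860361361315523264450996233824714400 + 17379782769567790172972927968296006432665936992320 + 17069429505825508205598411397433577746368330974600 + 16769965830284709816026509443092637785905728676800 + 16480828488383249301957086866487592306838388527200 + 16201492412308956940906966750106446674519093806400 + 15931467538770474325225183970938005896610442242960 + 15670295939774237041205098987807874652403713681600 + 15417549231068200959895339326714199254784298944800 + 15172826227400451738309699019940957996771849755200 + 14935750817597319679898609972754380528072289602775 + 14705970035788130146361708280865851596871177455040 + 14483152307973158477477439973580005360554947493600 + 14266985855615350141992702063526572444725769172800 + 14057177240091594992845750562592358144068037273200 + 13853450033713455934978420844293918170965601950400 + 13655543604660406564478729117946862197094664779680 + 13463212004594767035401563919102540194318683585600 + 13276222948975395271020986642448338247175368535800 + 13094356881181211774157685455565484298583925131200 + 12917406112516600804236635652111896672927385602400 + 12745174031016379460180147176750404717288353794368 + 12577474372713532362019882082319478339429296507600 + 12414130549691278694980662834497147451904240708800 + 12254975029823441788634756900721542997392647879200 + 12099848763623145057133051117168105744261095374400 + 11948600654077855743918887978203504422457831682220 + 11801087065755906907574210348842967330822549809600 + 11657171369832054384311110222637565290202762616800 + 11516723522002752524259169135617835587911163067200 + 11379619670550338803732274264955718497578887316400 + 11245741792073275994276600450073886515254429818560 + 11114977352630563482715244630886980858100308541600 + 10987218992255499534638057910991728204558925684800 + 10862364230979868858108079980185004020416210620200 + 10740315194676724264196753238834610716816028478400 + 10620978359180316216816789313958670597740294828640 + 10504264311277235818829791629189893997765126753600 + 10390087525285091951233815633220438628224201462800 + 10278366154045467306596892884476132836522865963200 + 10169021833257749569292670619747663338261984410400 + 10061979498170825889615905665855582671543437206080 + 9957167211731546453265739981836253685381526401850 + 9854516003363179994984649878930725296872438500800 + 9753959717614576117484806512819187283639046271200 + 9655434871982105651651626649053336907036631662400 + 9558880523262284595135110382562803537966265345776 + 9464238141843846133797138992636439146501252817600 + 9371451493394396661897167041728238762712024848800 + 9280466527439111257412728526760003434918704219200 + 9191231272367581341476067675541157248044485909400 + 9103695736440271042985819411964574798063109853120 + 9017811814398381693523689040153588243364401269600 + 8933533199310546350593561105198881811183425556800 + 8850815299316930180680657761632225498116912357200 + 8769615158956224399206523286754865631161711326400 + 8689891384783895086486463984148003216332968496160 + 8611604075011067202824423768074597781951590401600 + 8534714752912754102799205698716788873184165487300 + 8459186303771933270031071135011330564571916235200 = 5074830447177349364339044653982095418039431042624055, so H_113 = 5074830447177349364339044653982095418039431042624055/955888052326228459513511038256280353796626534577600; reducing by gcd(5074830447177349364339044653982095418039431042624055, 955888052326228459513511038256280353796626534577600) = 55 gives 92269644494133624806164448254219916691626018956801/17379782769567790172972927968296006432665936992320 ≈ 5.30902. (The PNT-adjacent estimate ln(113) + γ ≈ 5.30460 matches within O(1/n).)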